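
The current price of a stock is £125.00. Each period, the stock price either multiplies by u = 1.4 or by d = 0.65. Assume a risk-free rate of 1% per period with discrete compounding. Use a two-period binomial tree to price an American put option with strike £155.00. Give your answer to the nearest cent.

£48.06

Risk-neutral probability p = (1 + 0.01 − 0.65)/(1.4 − 0.65) = 0.3600/0.7500 = 0.4800
Terminal stock prices: S_uu = 245, S_ud = 113.8, S_dd = 52.81
Terminal payoffs (K − S): max(-90, 0) = 0, max(41.25, 0) = 41.25, max(102.2, 0) = 102.2
Node u (S = 175): continuation = 1/1.01·[0.4800·0.0000 + 0.5200·41.2500] = 21.2376; exercise value = 0.0000 ≤ continuation, so V_u = 21.2376
Node d (S = 81.25): continuation = 1/1.01·[0.4800·41.2500 + 0.5200·102.1875] = 72.2153; exercise value = 73.7500 > continuation, so V_d = 73.7500 (exercise)
Node 0 (S = 125): continuation = 1/1.01·[0.4800·21.2376 + 0.5200·73.7500] = 48.0634; exercise value = 30.0000 ≤ continuation, so V_0 = 48.0634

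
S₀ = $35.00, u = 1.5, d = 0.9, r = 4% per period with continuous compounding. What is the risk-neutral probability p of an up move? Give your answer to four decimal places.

Risk-neutral probability p = (e^0.04 − 0.9)/(1.5 − 0.9) = 0.1408/0.6000 = 0.2347

p = 0.2347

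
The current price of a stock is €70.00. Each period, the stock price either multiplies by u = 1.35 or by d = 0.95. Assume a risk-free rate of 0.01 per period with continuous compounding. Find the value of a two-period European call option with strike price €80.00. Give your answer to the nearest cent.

€3.50

Risk-neutral probability p = (e^0.01 − 0.95)/(1.35 − 0.95) = 0.0601/0.4000 = 0.1501
Terminal stock prices: S_uu = 127.6, S_ud = 89.77, S_dd = 63.17
Terminal payoffs (S − K): max(47.58, 0) = 47.58, max(9.775, 0) = 9.775, max(-16.83, 0) = 0
Node u (S = 94.5): V_u = e^(−0.01)·[0.1501·47.5750 + 0.8499·9.7750] = 15.2960
Node d (S = 66.5): V_d = e^(−0.01)·[0.1501·9.7750 + 0.8499·0.0000] = 1.4529
Node 0 (S = 70): V_0 = e^(−0.01)·[0.1501·15.2960 + 0.8499·1.4529] = 3.4959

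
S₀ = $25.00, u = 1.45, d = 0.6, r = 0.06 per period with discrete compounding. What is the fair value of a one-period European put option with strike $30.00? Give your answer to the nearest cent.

Risk-neutral probability p = (1 + 0.06 − 0.6)/(1.45 − 0.6) = 0.4600/0.8500 = 0.5412
Terminal stock prices: S_u = 36.25, S_d = 15
Terminal payoffs (K − S): max(-6.25, 0) = 0, max(15, 0) = 15
Node 0 (S = 25): V_0 = 1/1.06·[0.5412·0.0000 + 0.4588·15.0000] = 6.4928

$6.49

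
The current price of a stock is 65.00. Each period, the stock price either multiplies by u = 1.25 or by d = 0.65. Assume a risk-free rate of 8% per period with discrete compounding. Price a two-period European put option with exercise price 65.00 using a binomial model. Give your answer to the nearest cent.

Risk-neutral probability p = (1 + 0.08 − 0.65)/(1.25 − 0.65) = 0.4300/0.6000 = 0.7167
Terminal stock prices: S_uu = 101.6, S_ud = 52.81, S_dd = 27.46
Terminal payoffs (K − S): max(-36.56, 0) = 0, max(12.19, 0) = 12.19, max(37.54, 0) = 37.54
Node u (S = 81.25): V_u = 1/1.08·[0.7167·0.0000 + 0.2833·12.1875] = 3.1973
Node d (S = 42.25): V_d = 1/1.08·[0.7167·12.1875 + 0.2833·37.5375] = 17.9352
Node 0 (S = 65): V_0 = 1/1.08·[0.7167·3.1973 + 0.2833·17.9352] = 6.8269

6.83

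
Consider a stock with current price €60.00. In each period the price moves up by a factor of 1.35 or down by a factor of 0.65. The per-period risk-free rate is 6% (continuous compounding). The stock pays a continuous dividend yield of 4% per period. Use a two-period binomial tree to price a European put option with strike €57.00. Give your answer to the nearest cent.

€8.15

Per-period risk-free factor R = e^0.06 = 1.0618; dividend-adjusted growth = e^(0.06−0.04) = 1.0202.
Risk-neutral probability p = (1.0202 − 0.65)/(1.35 − 0.65) = 0.3702/0.7000 = 0.5289
Terminal stock prices: S_uu = 109.4, S_ud = 52.65, S_dd = 25.35
Terminal payoffs (K − S): max(-52.35, 0) = 0, max(4.35, 0) = 4.35, max(31.65, 0) = 31.65
Node u (S = 81): V_u = e^(−0.06)·[0.5289·0.0000 + 0.4711·4.3500] = 1.9301
Node d (S = 39): V_d = e^(−0.06)·[0.5289·4.3500 + 0.4711·31.6500] = 16.2098
Node 0 (S = 60): V_0 = e^(−0.06)·[0.5289·1.9301 + 0.4711·16.2098] = 8.1537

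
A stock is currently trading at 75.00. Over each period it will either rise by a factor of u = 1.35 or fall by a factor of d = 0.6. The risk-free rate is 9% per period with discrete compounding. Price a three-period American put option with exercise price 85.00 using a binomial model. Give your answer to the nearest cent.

Risk-neutral probability p = (1 + 0.09 − 0.6)/(1.35 − 0.6) = 0.4900/0.7500 = 0.6533
Terminal stock prices: S_uuu = 184.5, S_uud = 82.01, S_udd = 36.45, S_ddd = 16.2
Terminal payoffs (K − S): max(-99.53, 0) = 0, max(2.987, 0) = 2.987, max(48.55, 0) = 48.55, max(68.8, 0) = 68.8
Node uu (S = 136.7): continuation = 1/1.09·[0.6533·0.0000 + 0.3467·2.9875] = 0.9502; exercise value = 0.0000 ≤ continuation, so V_uu = 0.9502
Node ud (S = 60.75): continuation = 1/1.09·[0.6533·2.9875 + 0.3467·48.5500] = 17.2317; exercise value = 24.2500 > continuation, so V_ud = 24.2500 (exercise)
Node dd (S = 27): continuation = 1/1.09·[0.6533·48.5500 + 0.3467·68.8000] = 50.9817; exercise value = 58.0000 > continuation, so V_dd = 58.0000 (exercise)
Node u (S = 101.2): continuation = 1/1.09·[0.6533·0.9502 + 0.3467·24.2500] = 8.2820; exercise value = 0.0000 ≤ continuation, so V_u = 8.2820
Node d (S = 45): continuation = 1/1.09·[0.6533·24.2500 + 0.3467·58.0000] = 32.9817; exercise value = 40.0000 > continuation, so V_d = 40.0000 (exercise)
Node 0 (S = 75): continuation = 1/1.09·[0.6533·8.2820 + 0.3467·40.0000] = 17.6859; exercise value = 10.0000 ≤ continuation, so V_0 = 17.6859

17.69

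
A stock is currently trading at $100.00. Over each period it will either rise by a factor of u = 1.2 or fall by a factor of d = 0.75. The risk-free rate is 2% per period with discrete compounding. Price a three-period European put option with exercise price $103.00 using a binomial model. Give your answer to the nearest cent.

Risk-neutral probability p = (1 + 0.02 − 0.75)/(1.2 − 0.75) = 0.2700/0.4500 = 0.6000
Terminal stock prices: S_uuu = 172.8, S_uud = 108, S_udd = 67.5, S_ddd = 42.19
Terminal payoffs (K − S): max(-69.8, 0) = 0, max(-5, 0) = 0, max(35.5, 0) = 35.5, max(60.81, 0) = 60.81
Node uu (S = 144): V_uu = 1/1.02·[0.6000·0.0000 + 0.4000·0.0000] = 0.0000
Node ud (S = 90): V_ud = 1/1.02·[0.6000·0.0000 + 0.4000·35.5000] = 13.9216
Node dd (S = 56.25): V_dd = 1/1.02·[0.6000·35.5000 + 0.4000·60.8125] = 44.7304
Node u (S = 120): V_u = 1/1.02·[0.6000·0.0000 + 0.4000·13.9216] = 5.4594
Node d (S = 75): V_d = 1/1.02·[0.6000·13.9216 + 0.4000·44.7304] = 25.7305
Node 0 (S = 100): V_0 = 1/1.02·[0.6000·5.4594 + 0.4000·25.7305] = 13.3018

$13.30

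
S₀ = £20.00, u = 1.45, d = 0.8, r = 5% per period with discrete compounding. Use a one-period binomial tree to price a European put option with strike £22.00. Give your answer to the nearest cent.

£3.52

Risk-neutral probability p = (1 + 0.05 − 0.8)/(1.45 − 0.8) = 0.2500/0.6500 = 0.3846
Terminal stock prices: S_u = 29, S_d = 16
Terminal payoffs (K − S): max(-7, 0) = 0, max(6, 0) = 6
Node 0 (S = 20): V_0 = 1/1.05·[0.3846·0.0000 + 0.6154·6.0000] = 3.5165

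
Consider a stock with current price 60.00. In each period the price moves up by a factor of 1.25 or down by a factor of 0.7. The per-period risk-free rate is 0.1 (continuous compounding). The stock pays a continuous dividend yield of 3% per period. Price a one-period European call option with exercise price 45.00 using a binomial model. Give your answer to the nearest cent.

Per-period risk-free factor R = e^0.1 = 1.1052; dividend-adjusted growth = e^(0.1−0.03) = 1.0725.
Risk-neutral probability p = (1.0725 − 0.7)/(1.25 − 0.7) = 0.3725/0.5500 = 0.6773
Terminal stock prices: S_u = 75, S_d = 42
Terminal payoffs (S − K): max(30, 0) = 30, max(-3, 0) = 0
Node 0 (S = 60): V_0 = e^(−0.1)·[0.6773·30.0000 + 0.3227·0.0000] = 18.3851

18.39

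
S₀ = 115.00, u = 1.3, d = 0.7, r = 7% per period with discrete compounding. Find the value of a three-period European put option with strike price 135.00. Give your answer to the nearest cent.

18.10

Risk-neutral probability p = (1 + 0.07 − 0.7)/(1.3 − 0.7) = 0.3700/0.6000 = 0.6167
Terminal stock prices: S_uuu = 252.7, S_uud = 136, S_udd = 73.25, S_ddd = 39.44
Terminal payoffs (K − S): max(-117.7, 0) = 0, max(-1.045, 0) = 0, max(61.75, 0) = 61.75, max(95.56, 0) = 95.56
Node uu (S = 194.4): V_uu = 1/1.07·[0.6167·0.0000 + 0.3833·0.0000] = 0.0000
Node ud (S = 104.6): V_ud = 1/1.07·[0.6167·0.0000 + 0.3833·61.7450] = 22.1205
Node dd (S = 56.35): V_dd = 1/1.07·[0.6167·61.7450 + 0.3833·95.5550] = 69.8182
Node u (S = 149.5): V_u = 1/1.07·[0.6167·0.0000 + 0.3833·22.1205] = 7.9248
Node d (S = 80.5): V_d = 1/1.07·[0.6167·22.1205 + 0.3833·69.8182] = 37.7613
Node 0 (S = 115): V_0 = 1/1.07·[0.6167·7.9248 + 0.3833·37.7613] = 18.0954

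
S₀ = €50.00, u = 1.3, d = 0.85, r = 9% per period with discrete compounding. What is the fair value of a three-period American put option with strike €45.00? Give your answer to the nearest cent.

€1.63

Risk-neutral probability p = (1 + 0.09 − 0.85)/(1.3 − 0.85) = 0.2400/0.4500 = 0.5333
Terminal stock prices: S_uuu = 109.9, S_uud = 71.83, S_udd = 46.96, S_ddd = 30.71
Terminal payoffs (K − S): max(-64.85, 0) = 0, max(-26.83, 0) = 0, max(-1.962, 0) = 0, max(14.29, 0) = 14.29
Node uu (S = 84.5): continuation = 1/1.09·[0.5333·0.0000 + 0.4667·0.0000] = 0.0000; exercise value = 0.0000 ≤ continuation, so V_uu = 0.0000
Node ud (S = 55.25): continuation = 1/1.09·[0.5333·0.0000 + 0.4667·0.0000] = 0.0000; exercise value = 0.0000 ≤ continuation, so V_ud = 0.0000
Node dd (S = 36.12): continuation = 1/1.09·[0.5333·0.0000 + 0.4667·14.2938] = 6.1196; exercise value = 8.8750 > continuation, so V_dd = 8.8750 (exercise)
Node u (S = 65): continuation = 1/1.09·[0.5333·0.0000 + 0.4667·0.0000] = 0.0000; exercise value = 0.0000 ≤ continuation, so V_u = 0.0000
Node d (S = 42.5): continuation = 1/1.09·[0.5333·0.0000 + 0.4667·8.8750] = 3.7997; exercise value = 2.5000 ≤ continuation, so V_d = 3.7997
Node 0 (S = 50): continuation = 1/1.09·[0.5333·0.0000 + 0.4667·3.7997] = 1.6268; exercise value = 0.0000 ≤ continuation, so V_0 = 1.6268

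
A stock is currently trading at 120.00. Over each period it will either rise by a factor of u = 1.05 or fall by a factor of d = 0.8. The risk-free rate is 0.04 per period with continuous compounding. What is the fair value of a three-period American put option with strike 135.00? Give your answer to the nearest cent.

Risk-neutral probability p = (e^0.04 − 0.8)/(1.05 − 0.8) = 0.2408/0.2500 = 0.9632
Terminal stock prices: S_uuu = 138.9, S_uud = 105.8, S_udd = 80.64, S_ddd = 61.44
Terminal payoffs (K − S): max(-3.915, 0) = 0, max(29.16, 0) = 29.16, max(54.36, 0) = 54.36, max(73.56, 0) = 73.56
Node uu (S = 132.3): continuation = e^(−0.04)·[0.9632·0.0000 + 0.0368·29.1600] = 1.0298; exercise value = 2.7000 > continuation, so V_uu = 2.7000 (exercise)
Node ud (S = 100.8): continuation = e^(−0.04)·[0.9632·29.1600 + 0.0368·54.3600] = 28.9066; exercise value = 34.2000 > continuation, so V_ud = 34.2000 (exercise)
Node dd (S = 76.8): continuation = e^(−0.04)·[0.9632·54.3600 + 0.0368·73.5600] = 52.9066; exercise value = 58.2000 > continuation, so V_dd = 58.2000 (exercise)
Node u (S = 126): continuation = e^(−0.04)·[0.9632·2.7000 + 0.0368·34.2000] = 3.7066; exercise value = 9.0000 > continuation, so V_u = 9.0000 (exercise)
Node d (S = 96): continuation = e^(−0.04)·[0.9632·34.2000 + 0.0368·58.2000] = 33.7066; exercise value = 39.0000 > continuation, so V_d = 39.0000 (exercise)
Node 0 (S = 120): continuation = e^(−0.04)·[0.9632·9.0000 + 0.0368·39.0000] = 9.7066; exercise value = 15.0000 > continuation, so V_0 = 15.0000 (exercise)

15.00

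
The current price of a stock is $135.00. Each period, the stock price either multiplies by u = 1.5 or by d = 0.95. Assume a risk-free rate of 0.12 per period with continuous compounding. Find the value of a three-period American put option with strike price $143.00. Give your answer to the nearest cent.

Risk-neutral probability p = (e^0.12 − 0.95)/(1.5 − 0.95) = 0.1775/0.5500 = 0.3227
Terminal stock prices: S_uuu = 455.6, S_uud = 288.6, S_udd = 182.8, S_ddd = 115.7
Terminal payoffs (K − S): max(-312.6, 0) = 0, max(-145.6, 0) = 0, max(-39.76, 0) = 0, max(27.25, 0) = 27.25
Node uu (S = 303.8): continuation = e^(−0.12)·[0.3227·0.0000 + 0.6773·0.0000] = 0.0000; exercise value = 0.0000 ≤ continuation, so V_uu = 0.0000
Node ud (S = 192.4): continuation = e^(−0.12)·[0.3227·0.0000 + 0.6773·0.0000] = 0.0000; exercise value = 0.0000 ≤ continuation, so V_ud = 0.0000
Node dd (S = 121.8): continuation = e^(−0.12)·[0.3227·0.0000 + 0.6773·27.2544] = 16.3715; exercise value = 21.1625 > continuation, so V_dd = 21.1625 (exercise)
Node u (S = 202.5): continuation = e^(−0.12)·[0.3227·0.0000 + 0.6773·0.0000] = 0.0000; exercise value = 0.0000 ≤ continuation, so V_u = 0.0000
Node d (S = 128.2): continuation = e^(−0.12)·[0.3227·0.0000 + 0.6773·21.1625] = 12.7121; exercise value = 14.7500 > continuation, so V_d = 14.7500 (exercise)
Node 0 (S = 135): continuation = e^(−0.12)·[0.3227·0.0000 + 0.6773·14.7500] = 8.8602; exercise value = 8.0000 ≤ continuation, so V_0 = 8.8602

$8.86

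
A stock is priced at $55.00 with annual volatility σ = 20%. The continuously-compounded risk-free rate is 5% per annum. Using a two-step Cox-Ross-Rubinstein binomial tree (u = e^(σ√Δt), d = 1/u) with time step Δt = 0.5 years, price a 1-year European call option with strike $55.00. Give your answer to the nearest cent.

$5.25

CRR parameters: u = e^(σ√Δt) = e^(0.2·√0.5) = 1.1519, d = 1/u = 0.8681
Per-period rate: rΔt = 0.05·0.5 = 0.025, so R = e^0.025 = 1.0253
Risk-neutral probability p = (e^0.025 − 0.8681)/(1.1519 − 0.8681) = 0.1572/0.2838 = 0.5539
Terminal stock prices: S_uu = 72.98, S_ud = 55, S_dd = 41.45
Terminal payoffs (S − K): max(17.98, 0) = 17.98, max(0, 0) = 0, max(-13.55, 0) = 0
Node u (S = 63.36): V_u = e^(−0.025)·[0.5539·17.9793 + 0.4461·0.0000] = 9.7130
Node d (S = 47.75): V_d = e^(−0.025)·[0.5539·0.0000 + 0.4461·0.0000] = 0.0000
Node 0 (S = 55): V_0 = e^(−0.025)·[0.5539·9.7130 + 0.4461·0.0000] = 5.2473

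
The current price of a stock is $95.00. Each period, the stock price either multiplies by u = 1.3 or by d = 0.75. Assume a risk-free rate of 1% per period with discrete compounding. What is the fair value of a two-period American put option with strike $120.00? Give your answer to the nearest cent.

$32.14

Risk-neutral probability p = (1 + 0.01 − 0.75)/(1.3 − 0.75) = 0.2600/0.5500 = 0.4727
Terminal stock prices: S_uu = 160.6, S_ud = 92.62, S_dd = 53.44
Terminal payoffs (K − S): max(-40.55, 0) = 0, max(27.38, 0) = 27.38, max(66.56, 0) = 66.56
Node u (S = 123.5): continuation = 1/1.01·[0.4727·0.0000 + 0.5273·27.3750] = 14.2912; exercise value = 0.0000 ≤ continuation, so V_u = 14.2912
Node d (S = 71.25): continuation = 1/1.01·[0.4727·27.3750 + 0.5273·66.5625] = 47.5619; exercise value = 48.7500 > continuation, so V_d = 48.7500 (exercise)
Node 0 (S = 95): continuation = 1/1.01·[0.4727·14.2912 + 0.5273·48.7500] = 32.1390; exercise value = 25.0000 ≤ continuation, so V_0 = 32.1390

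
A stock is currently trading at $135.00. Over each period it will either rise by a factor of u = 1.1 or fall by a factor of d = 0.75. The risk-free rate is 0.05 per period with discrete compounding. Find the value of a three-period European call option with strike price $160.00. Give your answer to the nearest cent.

$10.71

Risk-neutral probability p = (1 + 0.05 − 0.75)/(1.1 − 0.75) = 0.3000/0.3500 = 0.8571
Terminal stock prices: S_uuu = 179.7, S_uud = 122.5, S_udd = 83.53, S_ddd = 56.95
Terminal payoffs (S − K): max(19.69, 0) = 19.69, max(-37.49, 0) = 0, max(-76.47, 0) = 0, max(-103, 0) = 0
Node uu (S = 163.4): V_uu = 1/1.05·[0.8571·19.6850 + 0.1429·0.0000] = 16.0694
Node ud (S = 111.4): V_ud = 1/1.05·[0.8571·0.0000 + 0.1429·0.0000] = 0.0000
Node dd (S = 75.94): V_dd = 1/1.05·[0.8571·0.0000 + 0.1429·0.0000] = 0.0000
Node u (S = 148.5): V_u = 1/1.05·[0.8571·16.0694 + 0.1429·0.0000] = 13.1179
Node d (S = 101.2): V_d = 1/1.05·[0.8571·0.0000 + 0.1429·0.0000] = 0.0000
Node 0 (S = 135): V_0 = 1/1.05·[0.8571·13.1179 + 0.1429·0.0000] = 10.7085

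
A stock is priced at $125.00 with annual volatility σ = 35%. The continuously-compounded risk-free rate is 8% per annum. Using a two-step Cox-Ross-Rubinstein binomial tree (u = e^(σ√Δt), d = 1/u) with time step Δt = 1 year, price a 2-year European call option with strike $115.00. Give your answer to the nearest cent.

CRR parameters: u = e^(σ√Δt) = e^(0.35·√1) = 1.4191, d = 1/u = 0.7047
Per-period rate: rΔt = 0.08·1 = 0.08, so R = e^0.08 = 1.0833
Risk-neutral probability p = (e^0.08 − 0.7047)/(1.4191 − 0.7047) = 0.3786/0.7144 = 0.5300
Terminal stock prices: S_uu = 251.7, S_ud = 125, S_dd = 62.07
Terminal payoffs (S − K): max(136.7, 0) = 136.7, max(10, 0) = 10, max(-52.93, 0) = 0
Node u (S = 177.4): V_u = e^(−0.08)·[0.5300·136.7191 + 0.4700·10.0000] = 71.2251
Node d (S = 88.09): V_d = e^(−0.08)·[0.5300·10.0000 + 0.4700·0.0000] = 4.8922
Node 0 (S = 125): V_0 = e^(−0.08)·[0.5300·71.2251 + 0.4700·4.8922] = 36.9676

$36.97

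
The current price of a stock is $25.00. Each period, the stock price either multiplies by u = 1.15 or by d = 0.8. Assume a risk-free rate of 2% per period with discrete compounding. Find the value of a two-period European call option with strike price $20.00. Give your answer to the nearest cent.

$6.31

Risk-neutral probability p = (1 + 0.02 − 0.8)/(1.15 − 0.8) = 0.2200/0.3500 = 0.6286
Terminal stock prices: S_uu = 33.06, S_ud = 23, S_dd = 16
Terminal payoffs (S − K): max(13.06, 0) = 13.06, max(3, 0) = 3, max(-4, 0) = 0
Node u (S = 28.75): V_u = 1/1.02·[0.6286·13.0625 + 0.3714·3.0000] = 9.1422
Node d (S = 20): V_d = 1/1.02·[0.6286·3.0000 + 0.3714·0.0000] = 1.8487
Node 0 (S = 25): V_0 = 1/1.02·[0.6286·9.1422 + 0.3714·1.8487] = 6.3070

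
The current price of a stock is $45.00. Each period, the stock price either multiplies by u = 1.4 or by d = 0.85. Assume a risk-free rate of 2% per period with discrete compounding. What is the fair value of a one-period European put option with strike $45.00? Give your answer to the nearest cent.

$4.57

Risk-neutral probability p = (1 + 0.02 − 0.85)/(1.4 − 0.85) = 0.1700/0.5500 = 0.3091
Terminal stock prices: S_u = 63, S_d = 38.25
Terminal payoffs (K − S): max(-18, 0) = 0, max(6.75, 0) = 6.75
Node 0 (S = 45): V_0 = 1/1.02·[0.3091·0.0000 + 0.6909·6.7500] = 4.5722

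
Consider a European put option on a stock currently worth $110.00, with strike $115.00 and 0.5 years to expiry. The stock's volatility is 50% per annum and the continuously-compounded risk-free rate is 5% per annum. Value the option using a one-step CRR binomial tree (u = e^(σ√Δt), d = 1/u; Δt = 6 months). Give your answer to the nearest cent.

$20.34

CRR parameters: u = e^(σ√Δt) = e^(0.5·√0.5) = 1.4241, d = 1/u = 0.7022
Per-period rate: rΔt = 0.05·0.5 = 0.025, so R = e^0.025 = 1.0253
Risk-neutral probability p = (e^0.025 − 0.7022)/(1.4241 − 0.7022) = 0.3231/0.7219 = 0.4476
Terminal stock prices: S_u = 156.7, S_d = 77.24
Terminal payoffs (K − S): max(-41.65, 0) = 0, max(37.76, 0) = 37.76
Node 0 (S = 110): V_0 = e^(−0.025)·[0.4476·0.0000 + 0.5524·37.7593] = 20.3437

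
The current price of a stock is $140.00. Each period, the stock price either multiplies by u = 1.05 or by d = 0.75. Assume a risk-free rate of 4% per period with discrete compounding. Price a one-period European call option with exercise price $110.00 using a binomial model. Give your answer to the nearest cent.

$34.39

Risk-neutral probability p = (1 + 0.04 − 0.75)/(1.05 − 0.75) = 0.2900/0.3000 = 0.9667
Terminal stock prices: S_u = 147, S_d = 105
Terminal payoffs (S − K): max(37, 0) = 37, max(-5, 0) = 0
Node 0 (S = 140): V_0 = 1/1.04·[0.9667·37.0000 + 0.0333·0.0000] = 34.3910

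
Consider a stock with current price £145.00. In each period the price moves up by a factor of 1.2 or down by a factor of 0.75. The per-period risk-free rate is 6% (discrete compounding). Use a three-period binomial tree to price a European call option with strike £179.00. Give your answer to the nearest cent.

Risk-neutral probability p = (1 + 0.06 − 0.75)/(1.2 − 0.75) = 0.3100/0.4500 = 0.6889
Terminal stock prices: S_uuu = 250.6, S_uud = 156.6, S_udd = 97.88, S_ddd = 61.17
Terminal payoffs (S − K): max(71.56, 0) = 71.56, max(-22.4, 0) = 0, max(-81.12, 0) = 0, max(-117.8, 0) = 0
Node uu (S = 208.8): V_uu = 1/1.06·[0.6889·71.5600 + 0.3111·0.0000] = 46.5065
Node ud (S = 130.5): V_ud = 1/1.06·[0.6889·0.0000 + 0.3111·0.0000] = 0.0000
Node dd (S = 81.56): V_dd = 1/1.06·[0.6889·0.0000 + 0.3111·0.0000] = 0.0000
Node u (S = 174): V_u = 1/1.06·[0.6889·46.5065 + 0.3111·0.0000] = 30.2243
Node d (S = 108.8): V_d = 1/1.06·[0.6889·0.0000 + 0.3111·0.0000] = 0.0000
Node 0 (S = 145): V_0 = 1/1.06·[0.6889·30.2243 + 0.3111·0.0000] = 19.6427

£19.64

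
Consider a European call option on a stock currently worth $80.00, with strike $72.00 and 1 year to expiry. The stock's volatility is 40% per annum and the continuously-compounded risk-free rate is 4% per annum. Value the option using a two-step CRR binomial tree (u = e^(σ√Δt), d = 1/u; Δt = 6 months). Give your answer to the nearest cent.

$18.13

CRR parameters: u = e^(σ√Δt) = e^(0.4·√0.5) = 1.3269, d = 1/u = 0.7536
Per-period rate: rΔt = 0.04·0.5 = 0.02, so R = e^0.02 = 1.0202
Risk-neutral probability p = (e^0.02 − 0.7536)/(1.3269 − 0.7536) = 0.2666/0.5733 = 0.4650
Terminal stock prices: S_uu = 140.9, S_ud = 80, S_dd = 45.44
Terminal payoffs (S − K): max(68.85, 0) = 68.85, max(8, 0) = 8, max(-26.56, 0) = 0
Node u (S = 106.2): V_u = e^(−0.02)·[0.4650·68.8523 + 0.5350·8.0000] = 35.5774
Node d (S = 60.29): V_d = e^(−0.02)·[0.4650·8.0000 + 0.5350·0.0000] = 3.6463
Node 0 (S = 80): V_0 = e^(−0.02)·[0.4650·35.5774 + 0.5350·3.6463] = 18.1280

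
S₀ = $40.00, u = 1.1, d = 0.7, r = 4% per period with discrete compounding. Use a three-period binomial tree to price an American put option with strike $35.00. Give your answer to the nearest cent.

Risk-neutral probability p = (1 + 0.04 − 0.7)/(1.1 − 0.7) = 0.3400/0.4000 = 0.8500
Terminal stock prices: S_uuu = 53.24, S_uud = 33.88, S_udd = 21.56, S_ddd = 13.72
Terminal payoffs (K − S): max(-18.24, 0) = 0, max(1.12, 0) = 1.12, max(13.44, 0) = 13.44, max(21.28, 0) = 21.28
Node uu (S = 48.4): continuation = 1/1.04·[0.8500·0.0000 + 0.1500·1.1200] = 0.1615; exercise value = 0.0000 ≤ continuation, so V_uu = 0.1615
Node ud (S = 30.8): continuation = 1/1.04·[0.8500·1.1200 + 0.1500·13.4400] = 2.8538; exercise value = 4.2000 > continuation, so V_ud = 4.2000 (exercise)
Node dd (S = 19.6): continuation = 1/1.04·[0.8500·13.4400 + 0.1500·21.2800] = 14.0538; exercise value = 15.4000 > continuation, so V_dd = 15.4000 (exercise)
Node u (S = 44): continuation = 1/1.04·[0.8500·0.1615 + 0.1500·4.2000] = 0.7378; exercise value = 0.0000 ≤ continuation, so V_u = 0.7378
Node d (S = 28): continuation = 1/1.04·[0.8500·4.2000 + 0.1500·15.4000] = 5.6538; exercise value = 7.0000 > continuation, so V_d = 7.0000 (exercise)
Node 0 (S = 40): continuation = 1/1.04·[0.8500·0.7378 + 0.1500·7.0000] = 1.6126; exercise value = 0.0000 ≤ continuation, so V_0 = 1.6126

$1.61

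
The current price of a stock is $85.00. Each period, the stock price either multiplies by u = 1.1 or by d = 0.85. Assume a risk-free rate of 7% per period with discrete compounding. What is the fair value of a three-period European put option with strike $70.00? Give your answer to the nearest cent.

Risk-neutral probability p = (1 + 0.07 − 0.85)/(1.1 − 0.85) = 0.2200/0.2500 = 0.8800
Terminal stock prices: S_uuu = 113.1, S_uud = 87.42, S_udd = 67.55, S_ddd = 52.2
Terminal payoffs (K − S): max(-43.14, 0) = 0, max(-17.42, 0) = 0, max(2.446, 0) = 2.446, max(17.8, 0) = 17.8
Node uu (S = 102.9): V_uu = 1/1.07·[0.8800·0.0000 + 0.1200·0.0000] = 0.0000
Node ud (S = 79.48): V_ud = 1/1.07·[0.8800·0.0000 + 0.1200·2.4462] = 0.2743
Node dd (S = 61.41): V_dd = 1/1.07·[0.8800·2.4462 + 0.1200·17.7994] = 4.0081
Node u (S = 93.5): V_u = 1/1.07·[0.8800·0.0000 + 0.1200·0.2743] = 0.0308
Node d (S = 72.25): V_d = 1/1.07·[0.8800·0.2743 + 0.1200·4.0081] = 0.6751
Node 0 (S = 85): V_0 = 1/1.07·[0.8800·0.0308 + 0.1200·0.6751] = 0.1010

$0.10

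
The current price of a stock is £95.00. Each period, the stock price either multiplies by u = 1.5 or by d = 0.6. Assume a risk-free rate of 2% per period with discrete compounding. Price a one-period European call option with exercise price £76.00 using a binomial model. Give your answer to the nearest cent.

£30.42

Risk-neutral probability p = (1 + 0.02 − 0.6)/(1.5 − 0.6) = 0.4200/0.9000 = 0.4667
Terminal stock prices: S_u = 142.5, S_d = 57
Terminal payoffs (S − K): max(66.5, 0) = 66.5, max(-19, 0) = 0
Node 0 (S = 95): V_0 = 1/1.02·[0.4667·66.5000 + 0.5333·0.0000] = 30.4248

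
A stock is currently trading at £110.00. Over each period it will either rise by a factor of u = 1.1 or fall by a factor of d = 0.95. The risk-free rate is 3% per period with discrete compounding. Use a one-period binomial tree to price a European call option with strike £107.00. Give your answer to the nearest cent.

Risk-neutral probability p = (1 + 0.03 − 0.95)/(1.1 − 0.95) = 0.0800/0.1500 = 0.5333
Terminal stock prices: S_u = 121, S_d = 104.5
Terminal payoffs (S − K): max(14, 0) = 14, max(-2.5, 0) = 0
Node 0 (S = 110): V_0 = 1/1.03·[0.5333·14.0000 + 0.4667·0.0000] = 7.2492

£7.25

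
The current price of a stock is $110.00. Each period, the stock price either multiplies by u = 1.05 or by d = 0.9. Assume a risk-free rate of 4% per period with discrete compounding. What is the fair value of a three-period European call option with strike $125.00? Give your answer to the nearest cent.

$1.69

Risk-neutral probability p = (1 + 0.04 − 0.9)/(1.05 − 0.9) = 0.1400/0.1500 = 0.9333
Terminal stock prices: S_uuu = 127.3, S_uud = 109.1, S_udd = 93.56, S_ddd = 80.19
Terminal payoffs (S − K): max(2.339, 0) = 2.339, max(-15.85, 0) = 0, max(-31.44, 0) = 0, max(-44.81, 0) = 0
Node uu (S = 121.3): V_uu = 1/1.04·[0.9333·2.3388 + 0.0667·0.0000] = 2.0989
Node ud (S = 104): V_ud = 1/1.04·[0.9333·0.0000 + 0.0667·0.0000] = 0.0000
Node dd (S = 89.1): V_dd = 1/1.04·[0.9333·0.0000 + 0.0667·0.0000] = 0.0000
Node u (S = 115.5): V_u = 1/1.04·[0.9333·2.0989 + 0.0667·0.0000] = 1.8836
Node d (S = 99): V_d = 1/1.04·[0.9333·0.0000 + 0.0667·0.0000] = 0.0000
Node 0 (S = 110): V_0 = 1/1.04·[0.9333·1.8836 + 0.0667·0.0000] = 1.6904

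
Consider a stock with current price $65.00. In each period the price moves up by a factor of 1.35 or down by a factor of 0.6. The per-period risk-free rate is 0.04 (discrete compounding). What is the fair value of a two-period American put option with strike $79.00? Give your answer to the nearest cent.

$21.80

Risk-neutral probability p = (1 + 0.04 − 0.6)/(1.35 − 0.6) = 0.4400/0.7500 = 0.5867
Terminal stock prices: S_uu = 118.5, S_ud = 52.65, S_dd = 23.4
Terminal payoffs (K − S): max(-39.46, 0) = 0, max(26.35, 0) = 26.35, max(55.6, 0) = 55.6
Node u (S = 87.75): continuation = 1/1.04·[0.5867·0.0000 + 0.4133·26.3500] = 10.4724; exercise value = 0.0000 ≤ continuation, so V_u = 10.4724
Node d (S = 39): continuation = 1/1.04·[0.5867·26.3500 + 0.4133·55.6000] = 36.9615; exercise value = 40.0000 > continuation, so V_d = 40.0000 (exercise)
Node 0 (S = 65): continuation = 1/1.04·[0.5867·10.4724 + 0.4133·40.0000] = 21.8050; exercise value = 14.0000 ≤ continuation, so V_0 = 21.8050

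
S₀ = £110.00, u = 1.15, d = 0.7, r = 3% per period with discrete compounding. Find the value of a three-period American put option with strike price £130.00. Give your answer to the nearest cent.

Risk-neutral probability p = (1 + 0.03 − 0.7)/(1.15 − 0.7) = 0.3300/0.4500 = 0.7333
Terminal stock prices: S_uuu = 167.3, S_uud = 101.8, S_udd = 61.98, S_ddd = 37.73
Terminal payoffs (K − S): max(-37.3, 0) = 0, max(28.17, 0) = 28.17, max(68.02, 0) = 68.02, max(92.27, 0) = 92.27
Node uu (S = 145.5): continuation = 1/1.03·[0.7333·0.0000 + 0.2667·28.1675] = 7.2926; exercise value = 0.0000 ≤ continuation, so V_uu = 7.2926
Node ud (S = 88.55): continuation = 1/1.03·[0.7333·28.1675 + 0.2667·68.0150] = 37.6636; exercise value = 41.4500 > continuation, so V_ud = 41.4500 (exercise)
Node dd (S = 53.9): continuation = 1/1.03·[0.7333·68.0150 + 0.2667·92.2700] = 72.3136; exercise value = 76.1000 > continuation, so V_dd = 76.1000 (exercise)
Node u (S = 126.5): continuation = 1/1.03·[0.7333·7.2926 + 0.2667·41.4500] = 15.9235; exercise value = 3.5000 ≤ continuation, so V_u = 15.9235
Node d (S = 77): continuation = 1/1.03·[0.7333·41.4500 + 0.2667·76.1000] = 49.2136; exercise value = 53.0000 > continuation, so V_d = 53.0000 (exercise)
Node 0 (S = 110): continuation = 1/1.03·[0.7333·15.9235 + 0.2667·53.0000] = 25.0588; exercise value = 20.0000 ≤ continuation, so V_0 = 25.0588

£25.06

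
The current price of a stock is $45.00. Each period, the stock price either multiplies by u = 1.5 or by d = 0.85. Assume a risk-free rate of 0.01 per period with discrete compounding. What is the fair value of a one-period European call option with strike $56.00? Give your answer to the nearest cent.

Risk-neutral probability p = (1 + 0.01 − 0.85)/(1.5 − 0.85) = 0.1600/0.6500 = 0.2462
Terminal stock prices: S_u = 67.5, S_d = 38.25
Terminal payoffs (S − K): max(11.5, 0) = 11.5, max(-17.75, 0) = 0
Node 0 (S = 45): V_0 = 1/1.01·[0.2462·11.5000 + 0.7538·0.0000] = 2.8027

$2.80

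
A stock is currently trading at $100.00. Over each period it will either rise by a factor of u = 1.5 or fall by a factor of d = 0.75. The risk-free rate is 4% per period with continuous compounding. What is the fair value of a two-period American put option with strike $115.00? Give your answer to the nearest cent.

Risk-neutral probability p = (e^0.04 − 0.75)/(1.5 − 0.75) = 0.2908/0.7500 = 0.3877
Terminal stock prices: S_uu = 225, S_ud = 112.5, S_dd = 56.25
Terminal payoffs (K − S): max(-110, 0) = 0, max(2.5, 0) = 2.5, max(58.75, 0) = 58.75
Node u (S = 150): continuation = e^(−0.04)·[0.3877·0.0000 + 0.6123·2.5000] = 1.4706; exercise value = 0.0000 ≤ continuation, so V_u = 1.4706
Node d (S = 75): continuation = e^(−0.04)·[0.3877·2.5000 + 0.6123·58.7500] = 35.4908; exercise value = 40.0000 > continuation, so V_d = 40.0000 (exercise)
Node 0 (S = 100): continuation = e^(−0.04)·[0.3877·1.4706 + 0.6123·40.0000] = 24.0777; exercise value = 15.0000 ≤ continuation, so V_0 = 24.0777

$24.08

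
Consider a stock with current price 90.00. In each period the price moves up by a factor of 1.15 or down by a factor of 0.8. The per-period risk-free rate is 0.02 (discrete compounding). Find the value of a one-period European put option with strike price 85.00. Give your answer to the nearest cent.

Risk-neutral probability p = (1 + 0.02 − 0.8)/(1.15 − 0.8) = 0.2200/0.3500 = 0.6286
Terminal stock prices: S_u = 103.5, S_d = 72
Terminal payoffs (K − S): max(-18.5, 0) = 0, max(13, 0) = 13
Node 0 (S = 90): V_0 = 1/1.02·[0.6286·0.0000 + 0.3714·13.0000] = 4.7339

4.73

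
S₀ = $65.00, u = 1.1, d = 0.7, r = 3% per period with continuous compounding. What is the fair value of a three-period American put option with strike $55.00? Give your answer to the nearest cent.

Risk-neutral probability p = (e^0.03 − 0.7)/(1.1 − 0.7) = 0.3305/0.4000 = 0.8261
Terminal stock prices: S_uuu = 86.52, S_uud = 55.05, S_udd = 35.03, S_ddd = 22.29
Terminal payoffs (K − S): max(-31.52, 0) = 0, max(-0.055, 0) = 0, max(19.97, 0) = 19.97, max(32.71, 0) = 32.71
Node uu (S = 78.65): continuation = e^(−0.03)·[0.8261·0.0000 + 0.1739·0.0000] = 0.0000; exercise value = 0.0000 ≤ continuation, so V_uu = 0.0000
Node ud (S = 50.05): continuation = e^(−0.03)·[0.8261·0.0000 + 0.1739·19.9650] = 3.3686; exercise value = 4.9500 > continuation, so V_ud = 4.9500 (exercise)
Node dd (S = 31.85): continuation = e^(−0.03)·[0.8261·19.9650 + 0.1739·32.7050] = 21.5245; exercise value = 23.1500 > continuation, so V_dd = 23.1500 (exercise)
Node u (S = 71.5): continuation = e^(−0.03)·[0.8261·0.0000 + 0.1739·4.9500] = 0.8352; exercise value = 0.0000 ≤ continuation, so V_u = 0.8352
Node d (S = 45.5): continuation = e^(−0.03)·[0.8261·4.9500 + 0.1739·23.1500] = 7.8745; exercise value = 9.5000 > continuation, so V_d = 9.5000 (exercise)
Node 0 (S = 65): continuation = e^(−0.03)·[0.8261·0.8352 + 0.1739·9.5000] = 2.2725; exercise value = 0.0000 ≤ continuation, so V_0 = 2.2725

$2.27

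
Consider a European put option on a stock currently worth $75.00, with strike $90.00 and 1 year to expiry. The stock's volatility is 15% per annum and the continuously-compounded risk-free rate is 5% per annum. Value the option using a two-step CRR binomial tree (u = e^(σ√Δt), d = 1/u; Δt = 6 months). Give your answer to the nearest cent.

$11.52

CRR parameters: u = e^(σ√Δt) = e^(0.15·√0.5) = 1.1119, d = 1/u = 0.8994
Per-period rate: rΔt = 0.05·0.5 = 0.025, so R = e^0.025 = 1.0253
Risk-neutral probability p = (e^0.025 − 0.8994)/(1.1119 − 0.8994) = 0.1259/0.2125 = 0.5926
Terminal stock prices: S_uu = 92.72, S_ud = 75, S_dd = 60.66
Terminal payoffs (K − S): max(-2.723, 0) = 0, max(15, 0) = 15, max(29.34, 0) = 29.34
Node u (S = 83.39): V_u = e^(−0.025)·[0.5926·0.0000 + 0.4074·15.0000] = 5.9598
Node d (S = 67.45): V_d = e^(−0.025)·[0.5926·15.0000 + 0.4074·29.3357] = 20.3255
Node 0 (S = 75): V_0 = e^(−0.025)·[0.5926·5.9598 + 0.4074·20.3255] = 11.5204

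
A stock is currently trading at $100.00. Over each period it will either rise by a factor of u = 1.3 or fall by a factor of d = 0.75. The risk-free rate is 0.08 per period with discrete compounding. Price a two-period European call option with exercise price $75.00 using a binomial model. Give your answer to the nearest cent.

Risk-neutral probability p = (1 + 0.08 − 0.75)/(1.3 − 0.75) = 0.3300/0.5500 = 0.6000
Terminal stock prices: S_uu = 169, S_ud = 97.5, S_dd = 56.25
Terminal payoffs (S − K): max(94, 0) = 94, max(22.5, 0) = 22.5, max(-18.75, 0) = 0
Node u (S = 130): V_u = 1/1.08·[0.6000·94.0000 + 0.4000·22.5000] = 60.5556
Node d (S = 75): V_d = 1/1.08·[0.6000·22.5000 + 0.4000·0.0000] = 12.5000
Node 0 (S = 100): V_0 = 1/1.08·[0.6000·60.5556 + 0.4000·12.5000] = 38.2716

$38.27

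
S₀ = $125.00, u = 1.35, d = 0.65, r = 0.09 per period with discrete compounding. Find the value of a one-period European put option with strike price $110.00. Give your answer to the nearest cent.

Risk-neutral probability p = (1 + 0.09 − 0.65)/(1.35 − 0.65) = 0.4400/0.7000 = 0.6286
Terminal stock prices: S_u = 168.8, S_d = 81.25
Terminal payoffs (K − S): max(-58.75, 0) = 0, max(28.75, 0) = 28.75
Node 0 (S = 125): V_0 = 1/1.09·[0.6286·0.0000 + 0.3714·28.7500] = 9.7969

$9.80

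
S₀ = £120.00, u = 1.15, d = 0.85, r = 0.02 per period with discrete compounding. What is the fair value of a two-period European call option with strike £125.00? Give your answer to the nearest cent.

£10.40

Risk-neutral probability p = (1 + 0.02 − 0.85)/(1.15 − 0.85) = 0.1700/0.3000 = 0.5667
Terminal stock prices: S_uu = 158.7, S_ud = 117.3, S_dd = 86.7
Terminal payoffs (S − K): max(33.7, 0) = 33.7, max(-7.7, 0) = 0, max(-38.3, 0) = 0
Node u (S = 138): V_u = 1/1.02·[0.5667·33.7000 + 0.4333·0.0000] = 18.7222
Node d (S = 102): V_d = 1/1.02·[0.5667·0.0000 + 0.4333·0.0000] = 0.0000
Node 0 (S = 120): V_0 = 1/1.02·[0.5667·18.7222 + 0.4333·0.0000] = 10.4012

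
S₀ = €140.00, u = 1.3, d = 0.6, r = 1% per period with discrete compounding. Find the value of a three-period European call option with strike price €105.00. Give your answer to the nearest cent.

€54.80

Risk-neutral probability p = (1 + 0.01 − 0.6)/(1.3 − 0.6) = 0.4100/0.7000 = 0.5857
Terminal stock prices: S_uuu = 307.6, S_uud = 142, S_udd = 65.52, S_ddd = 30.24
Terminal payoffs (S − K): max(202.6, 0) = 202.6, max(36.96, 0) = 36.96, max(-39.48, 0) = 0, max(-74.76, 0) = 0
Node uu (S = 236.6): V_uu = 1/1.01·[0.5857·202.5800 + 0.4143·36.9600] = 132.6396
Node ud (S = 109.2): V_ud = 1/1.01·[0.5857·36.9600 + 0.4143·0.0000] = 21.4337
Node dd (S = 50.4): V_dd = 1/1.01·[0.5857·0.0000 + 0.4143·0.0000] = 0.0000
Node u (S = 182): V_u = 1/1.01·[0.5857·132.6396 + 0.4143·21.4337] = 85.7115
Node d (S = 84): V_d = 1/1.01·[0.5857·21.4337 + 0.4143·0.0000] = 12.4297
Node 0 (S = 140): V_0 = 1/1.01·[0.5857·85.7115 + 0.4143·12.4297] = 54.8038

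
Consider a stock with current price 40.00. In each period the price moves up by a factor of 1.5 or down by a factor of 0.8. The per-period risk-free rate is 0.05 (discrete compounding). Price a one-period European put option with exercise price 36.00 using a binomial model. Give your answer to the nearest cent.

Risk-neutral probability p = (1 + 0.05 − 0.8)/(1.5 − 0.8) = 0.2500/0.7000 = 0.3571
Terminal stock prices: S_u = 60, S_d = 32
Terminal payoffs (K − S): max(-24, 0) = 0, max(4, 0) = 4
Node 0 (S = 40): V_0 = 1/1.05·[0.3571·0.0000 + 0.6429·4.0000] = 2.4490

2.45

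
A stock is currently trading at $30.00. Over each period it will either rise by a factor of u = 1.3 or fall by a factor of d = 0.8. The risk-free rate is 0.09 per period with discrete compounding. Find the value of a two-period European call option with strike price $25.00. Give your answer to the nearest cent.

$9.82

Risk-neutral probability p = (1 + 0.09 − 0.8)/(1.3 − 0.8) = 0.2900/0.5000 = 0.5800
Terminal stock prices: S_uu = 50.7, S_ud = 31.2, S_dd = 19.2
Terminal payoffs (S − K): max(25.7, 0) = 25.7, max(6.2, 0) = 6.2, max(-5.8, 0) = 0
Node u (S = 39): V_u = 1/1.09·[0.5800·25.7000 + 0.4200·6.2000] = 16.0642
Node d (S = 24): V_d = 1/1.09·[0.5800·6.2000 + 0.4200·0.0000] = 3.2991
Node 0 (S = 30): V_0 = 1/1.09·[0.5800·16.0642 + 0.4200·3.2991] = 9.8191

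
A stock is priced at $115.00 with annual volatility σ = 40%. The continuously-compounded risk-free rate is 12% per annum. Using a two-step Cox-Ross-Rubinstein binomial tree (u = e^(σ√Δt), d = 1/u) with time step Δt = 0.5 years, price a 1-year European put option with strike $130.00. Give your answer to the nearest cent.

CRR parameters: u = e^(σ√Δt) = e^(0.4·√0.5) = 1.3269, d = 1/u = 0.7536
Per-period rate: rΔt = 0.12·0.5 = 0.06, so R = e^0.06 = 1.0618
Risk-neutral probability p = (e^0.06 − 0.7536)/(1.3269 − 0.7536) = 0.3082/0.5733 = 0.5376
Terminal stock prices: S_uu = 202.5, S_ud = 115, S_dd = 65.32
Terminal payoffs (K − S): max(-72.48, 0) = 0, max(15, 0) = 15, max(64.68, 0) = 64.68
Node u (S = 152.6): V_u = e^(−0.06)·[0.5376·0.0000 + 0.4624·15.0000] = 6.5317
Node d (S = 86.67): V_d = e^(−0.06)·[0.5376·15.0000 + 0.4624·64.6834] = 35.7610
Node 0 (S = 115): V_0 = e^(−0.06)·[0.5376·6.5317 + 0.4624·35.7610] = 18.8792

$18.88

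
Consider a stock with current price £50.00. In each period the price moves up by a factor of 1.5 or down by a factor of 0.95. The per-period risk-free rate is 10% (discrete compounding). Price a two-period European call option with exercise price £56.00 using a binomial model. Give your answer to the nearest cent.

£8.47

Risk-neutral probability p = (1 + 0.1 − 0.95)/(1.5 − 0.95) = 0.1500/0.5500 = 0.2727
Terminal stock prices: S_uu = 112.5, S_ud = 71.25, S_dd = 45.12
Terminal payoffs (S − K): max(56.5, 0) = 56.5, max(15.25, 0) = 15.25, max(-10.88, 0) = 0
Node u (S = 75): V_u = 1/1.1·[0.2727·56.5000 + 0.7273·15.2500] = 24.0909
Node d (S = 47.5): V_d = 1/1.1·[0.2727·15.2500 + 0.7273·0.0000] = 3.7810
Node 0 (S = 50): V_0 = 1/1.1·[0.2727·24.0909 + 0.7273·3.7810] = 8.4728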